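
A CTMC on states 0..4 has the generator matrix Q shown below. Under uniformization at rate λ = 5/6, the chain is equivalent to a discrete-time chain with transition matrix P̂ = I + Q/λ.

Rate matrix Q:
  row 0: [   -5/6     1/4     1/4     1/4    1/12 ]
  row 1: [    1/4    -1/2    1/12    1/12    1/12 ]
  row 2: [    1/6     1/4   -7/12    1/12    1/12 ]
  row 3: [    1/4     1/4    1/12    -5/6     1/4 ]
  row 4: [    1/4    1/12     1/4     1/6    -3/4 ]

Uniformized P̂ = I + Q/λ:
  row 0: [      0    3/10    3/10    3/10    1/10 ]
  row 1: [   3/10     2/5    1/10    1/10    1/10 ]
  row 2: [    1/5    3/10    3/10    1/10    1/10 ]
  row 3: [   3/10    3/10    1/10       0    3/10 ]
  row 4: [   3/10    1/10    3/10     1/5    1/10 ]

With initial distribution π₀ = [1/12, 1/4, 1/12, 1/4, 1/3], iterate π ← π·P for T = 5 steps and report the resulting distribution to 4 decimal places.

t=0: π = [0.0833, 0.2500, 0.0833, 0.2500, 0.3333]
t=1: π = [0.2667, 0.2583, 0.2000, 0.1250, 0.1500]
t=2: π = [0.2000, 0.2958, 0.2233, 0.1558, 0.1250]
t=3: π = [0.2177, 0.3046, 0.2097, 0.1369, 0.1312]
t=4: π = [0.2137, 0.3042, 0.2117, 0.1430, 0.1274]
t=5: π = [0.2147, 0.3049, 0.2106, 0.1412, 0.1286]

π = [0.2147, 0.3049, 0.2106, 0.1412, 0.1286]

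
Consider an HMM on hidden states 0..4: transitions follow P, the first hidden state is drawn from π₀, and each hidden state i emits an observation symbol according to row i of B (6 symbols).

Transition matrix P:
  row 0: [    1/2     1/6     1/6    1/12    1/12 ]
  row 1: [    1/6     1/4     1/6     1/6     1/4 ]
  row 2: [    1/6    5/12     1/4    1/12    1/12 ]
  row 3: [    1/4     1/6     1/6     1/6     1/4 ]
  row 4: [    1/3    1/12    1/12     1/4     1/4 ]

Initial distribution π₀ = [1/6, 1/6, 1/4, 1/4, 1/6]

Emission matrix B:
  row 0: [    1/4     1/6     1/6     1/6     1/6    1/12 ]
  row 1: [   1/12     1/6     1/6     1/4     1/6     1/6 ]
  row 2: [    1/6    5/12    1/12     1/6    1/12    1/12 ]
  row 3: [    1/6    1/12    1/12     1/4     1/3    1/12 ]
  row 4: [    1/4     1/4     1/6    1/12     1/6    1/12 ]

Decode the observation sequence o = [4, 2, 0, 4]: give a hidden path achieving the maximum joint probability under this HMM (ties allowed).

path = [3, 0, 0, 0]

t=0: δ = [2.778e-02, 2.778e-02, 2.083e-02, 8.333e-02, 2.778e-02]  (obs o_0=4)
t=1: δ = [3.472e-03, 2.315e-03, 1.157e-03, 1.157e-03, 3.472e-03]  ψ = [3, 3, 3, 3, 3]  (obs o_1=2)
t=2: δ = [4.340e-04, 4.823e-05, 9.645e-05, 1.447e-04, 2.170e-04]  ψ = [0, 0, 0, 4, 4]  (obs o_2=0)
t=3: δ = [3.617e-05, 1.206e-05, 6.028e-06, 1.808e-05, 9.042e-06]  ψ = [0, 0, 0, 4, 4]  (obs o_3=4)
backtrack: best end state = 0; path = [3, 0, 0, 0]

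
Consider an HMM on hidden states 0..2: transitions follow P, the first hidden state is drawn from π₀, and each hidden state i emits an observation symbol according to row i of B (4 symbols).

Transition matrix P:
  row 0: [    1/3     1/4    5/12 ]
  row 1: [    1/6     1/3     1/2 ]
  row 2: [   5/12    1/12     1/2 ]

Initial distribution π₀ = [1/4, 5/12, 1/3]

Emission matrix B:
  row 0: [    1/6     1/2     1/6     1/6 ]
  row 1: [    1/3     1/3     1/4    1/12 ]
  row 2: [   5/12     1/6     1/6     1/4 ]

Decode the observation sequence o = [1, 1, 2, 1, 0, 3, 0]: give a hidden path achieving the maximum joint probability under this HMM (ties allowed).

t=0: δ = [1.250e-01, 1.389e-01, 5.556e-02]  (obs o_0=1)
t=1: δ = [2.083e-02, 1.543e-02, 1.157e-02]  ψ = [0, 1, 1]  (obs o_1=1)
t=2: δ = [1.157e-03, 1.302e-03, 1.447e-03]  ψ = [0, 0, 0]  (obs o_2=2)
t=3: δ = [3.014e-04, 1.447e-04, 1.206e-04]  ψ = [2, 1, 2]  (obs o_3=1)
t=4: δ = [1.674e-05, 2.512e-05, 5.233e-05]  ψ = [0, 0, 0]  (obs o_4=0)
t=5: δ = [3.634e-06, 6.977e-07, 6.541e-06]  ψ = [2, 1, 2]  (obs o_5=3)
t=6: δ = [4.542e-07, 3.028e-07, 1.363e-06]  ψ = [2, 0, 2]  (obs o_6=0)
backtrack: best end state = 2; path = [0, 0, 2, 0, 2, 2, 2]

path = [0, 0, 2, 0, 2, 2, 2]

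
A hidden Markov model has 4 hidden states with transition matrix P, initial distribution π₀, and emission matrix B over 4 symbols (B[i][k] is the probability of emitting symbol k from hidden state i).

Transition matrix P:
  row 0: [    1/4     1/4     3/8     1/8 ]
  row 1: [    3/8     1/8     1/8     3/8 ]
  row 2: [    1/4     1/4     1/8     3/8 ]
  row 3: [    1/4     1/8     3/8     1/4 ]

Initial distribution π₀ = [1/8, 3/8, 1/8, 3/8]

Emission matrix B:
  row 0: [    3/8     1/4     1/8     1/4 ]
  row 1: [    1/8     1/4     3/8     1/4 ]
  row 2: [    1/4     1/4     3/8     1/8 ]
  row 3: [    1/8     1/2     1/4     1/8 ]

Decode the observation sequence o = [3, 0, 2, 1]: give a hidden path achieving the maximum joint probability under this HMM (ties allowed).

t=0: δ = [3.125e-02, 9.375e-02, 1.562e-02, 4.688e-02]  (obs o_0=3)
t=1: δ = [1.318e-02, 1.465e-03, 4.395e-03, 4.395e-03]  ψ = [1, 1, 3, 1]  (obs o_1=0)
t=2: δ = [4.120e-04, 1.236e-03, 1.854e-03, 4.120e-04]  ψ = [0, 0, 0, 0]  (obs o_2=2)
t=3: δ = [1.159e-04, 1.159e-04, 5.794e-05, 3.476e-04]  ψ = [1, 2, 2, 2]  (obs o_3=1)
backtrack: best end state = 3; path = [1, 0, 2, 3]

path = [1, 0, 2, 3]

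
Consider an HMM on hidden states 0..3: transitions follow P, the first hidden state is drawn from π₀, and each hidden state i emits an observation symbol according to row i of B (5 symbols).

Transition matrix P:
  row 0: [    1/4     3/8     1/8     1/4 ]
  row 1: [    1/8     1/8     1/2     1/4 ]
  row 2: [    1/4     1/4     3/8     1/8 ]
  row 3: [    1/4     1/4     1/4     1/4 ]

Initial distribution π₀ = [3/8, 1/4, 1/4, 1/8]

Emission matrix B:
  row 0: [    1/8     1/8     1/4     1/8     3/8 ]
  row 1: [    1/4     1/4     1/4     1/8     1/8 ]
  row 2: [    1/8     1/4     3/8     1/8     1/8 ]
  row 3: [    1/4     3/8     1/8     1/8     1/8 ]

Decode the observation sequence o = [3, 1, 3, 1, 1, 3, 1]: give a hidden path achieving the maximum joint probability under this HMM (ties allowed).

path = [0, 1, 2, 2, 2, 2, 2]

t=0: δ = [4.688e-02, 3.125e-02, 3.125e-02, 1.562e-02]  (obs o_0=3)
t=1: δ = [1.465e-03, 4.395e-03, 3.906e-03, 4.395e-03]  ψ = [0, 0, 1, 0]  (obs o_1=1)
t=2: δ = [1.373e-04, 1.373e-04, 2.747e-04, 1.373e-04]  ψ = [3, 3, 1, 1]  (obs o_2=3)
t=3: δ = [8.583e-06, 1.717e-05, 2.575e-05, 1.287e-05]  ψ = [2, 2, 2, 0]  (obs o_3=1)
t=4: δ = [8.047e-07, 1.609e-06, 2.414e-06, 1.609e-06]  ψ = [2, 2, 2, 1]  (obs o_4=1)
t=5: δ = [7.544e-08, 7.544e-08, 1.132e-07, 5.029e-08]  ψ = [2, 2, 2, 1]  (obs o_5=3)
t=6: δ = [3.536e-09, 7.072e-09, 1.061e-08, 7.072e-09]  ψ = [2, 0, 2, 0]  (obs o_6=1)
backtrack: best end state = 2; path = [0, 1, 2, 2, 2, 2, 2]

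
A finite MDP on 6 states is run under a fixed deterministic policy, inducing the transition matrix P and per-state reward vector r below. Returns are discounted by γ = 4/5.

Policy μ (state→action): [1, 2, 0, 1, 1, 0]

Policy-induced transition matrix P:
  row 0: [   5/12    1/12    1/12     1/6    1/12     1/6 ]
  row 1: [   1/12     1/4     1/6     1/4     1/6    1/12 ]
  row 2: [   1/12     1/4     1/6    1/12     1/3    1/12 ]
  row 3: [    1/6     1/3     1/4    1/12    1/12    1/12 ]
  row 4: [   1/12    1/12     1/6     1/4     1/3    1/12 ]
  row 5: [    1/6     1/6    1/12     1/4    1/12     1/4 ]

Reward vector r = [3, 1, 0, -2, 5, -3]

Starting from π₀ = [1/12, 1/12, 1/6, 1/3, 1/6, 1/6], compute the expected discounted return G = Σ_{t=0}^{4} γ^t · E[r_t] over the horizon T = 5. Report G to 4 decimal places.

G = 2.1120

t=0: π = [0.0833, 0.0833, 0.1667, 0.3333, 0.1667, 0.1667], E[r] = 0.0000, γ^t·E[r] = 0.000000, running G = 0.000000
t=1: π = [0.1528, 0.2222, 0.1736, 0.1597, 0.1736, 0.1181], E[r] = 0.8750, γ^t·E[r] = 0.700000, running G = 0.700000
t=2: π = [0.1574, 0.1991, 0.1574, 0.1817, 0.1887, 0.1157], E[r] = 0.9039, γ^t·E[r] = 0.578519, running G = 1.278519
t=3: π = [0.1606, 0.1978, 0.1590, 0.1804, 0.1864, 0.1157], E[r] = 0.9038, γ^t·E[r] = 0.462765, running G = 1.741284
t=4: π = [0.1615, 0.1975, 0.1587, 0.1800, 0.1862, 0.1160], E[r] = 0.9050, γ^t·E[r] = 0.370686, running G = 2.111970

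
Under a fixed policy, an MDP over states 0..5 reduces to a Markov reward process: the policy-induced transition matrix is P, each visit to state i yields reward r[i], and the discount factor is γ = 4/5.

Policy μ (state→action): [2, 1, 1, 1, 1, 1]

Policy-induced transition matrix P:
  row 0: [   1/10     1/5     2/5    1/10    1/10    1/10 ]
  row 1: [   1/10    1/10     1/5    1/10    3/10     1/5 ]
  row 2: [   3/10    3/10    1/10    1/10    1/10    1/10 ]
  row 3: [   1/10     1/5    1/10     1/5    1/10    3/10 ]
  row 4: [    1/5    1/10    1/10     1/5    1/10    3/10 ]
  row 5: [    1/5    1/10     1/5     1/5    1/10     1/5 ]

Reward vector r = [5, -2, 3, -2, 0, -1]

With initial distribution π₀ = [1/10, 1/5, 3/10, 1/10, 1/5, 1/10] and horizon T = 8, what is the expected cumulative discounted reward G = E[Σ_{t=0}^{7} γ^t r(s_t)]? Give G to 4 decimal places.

G = 2.5670

t=0: π = [0.1000, 0.2000, 0.3000, 0.1000, 0.2000, 0.1000], E[r] = 0.7000, γ^t·E[r] = 0.700000, running G = 0.700000
t=1: π = [0.1900, 0.1800, 0.1600, 0.1400, 0.1400, 0.1900], E[r] = 0.6000, γ^t·E[r] = 0.480000, running G = 1.180000
t=2: π = [0.1650, 0.1650, 0.1940, 0.1470, 0.1360, 0.1930], E[r] = 0.5900, γ^t·E[r] = 0.377600, running G = 1.557600
t=3: π = [0.1717, 0.1700, 0.1853, 0.1476, 0.1330, 0.1924], E[r] = 0.5868, γ^t·E[r] = 0.300442, running G = 1.858042
t=4: π = [0.1696, 0.1690, 0.1878, 0.1473, 0.1340, 0.1924], E[r] = 0.5863, γ^t·E[r] = 0.240153, running G = 2.098194
t=5: π = [0.1702, 0.1692, 0.1870, 0.1474, 0.1338, 0.1924], E[r] = 0.5864, γ^t·E[r] = 0.192141, running G = 2.290335
t=6: π = [0.1700, 0.1692, 0.1872, 0.1474, 0.1338, 0.1924], E[r] = 0.5863, γ^t·E[r] = 0.153707, running G = 2.444042
t=7: π = [0.1701, 0.1692, 0.1872, 0.1474, 0.1338, 0.1924], E[r] = 0.5863, γ^t·E[r] = 0.122966, running G = 2.567008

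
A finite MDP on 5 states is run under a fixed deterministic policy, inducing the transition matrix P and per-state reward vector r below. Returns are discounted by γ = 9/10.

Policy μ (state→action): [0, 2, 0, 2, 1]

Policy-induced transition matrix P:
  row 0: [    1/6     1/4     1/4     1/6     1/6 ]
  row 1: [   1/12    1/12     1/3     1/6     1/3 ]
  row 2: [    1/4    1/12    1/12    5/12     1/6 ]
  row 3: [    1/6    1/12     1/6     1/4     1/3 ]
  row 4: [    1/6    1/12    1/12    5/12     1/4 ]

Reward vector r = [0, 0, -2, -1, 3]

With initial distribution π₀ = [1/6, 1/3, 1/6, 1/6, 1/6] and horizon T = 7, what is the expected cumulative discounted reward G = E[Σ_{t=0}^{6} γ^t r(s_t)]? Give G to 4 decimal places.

t=0: π = [0.1667, 0.3333, 0.1667, 0.1667, 0.1667], E[r] = 0.0000, γ^t·E[r] = 0.000000, running G = 0.000000
t=1: π = [0.1528, 0.1111, 0.2083, 0.2639, 0.2639], E[r] = 0.1111, γ^t·E[r] = 0.100000, running G = 0.100000
t=2: π = [0.1748, 0.1088, 0.1586, 0.3067, 0.2512], E[r] = 0.1296, γ^t·E[r] = 0.105000, running G = 0.205000
t=3: π = [0.1708, 0.1125, 0.1652, 0.2947, 0.2568], E[r] = 0.1454, γ^t·E[r] = 0.106031, running G = 0.311031
t=4: π = [0.1711, 0.1118, 0.1645, 0.2967, 0.2559], E[r] = 0.1421, γ^t·E[r] = 0.093224, running G = 0.404255
t=5: π = [0.1711, 0.1118, 0.1645, 0.2965, 0.2561], E[r] = 0.1427, γ^t·E[r] = 0.084270, running G = 0.488525
t=6: π = [0.1711, 0.1118, 0.1645, 0.2965, 0.2561], E[r] = 0.1426, γ^t·E[r] = 0.075805, running G = 0.564330

G = 0.5643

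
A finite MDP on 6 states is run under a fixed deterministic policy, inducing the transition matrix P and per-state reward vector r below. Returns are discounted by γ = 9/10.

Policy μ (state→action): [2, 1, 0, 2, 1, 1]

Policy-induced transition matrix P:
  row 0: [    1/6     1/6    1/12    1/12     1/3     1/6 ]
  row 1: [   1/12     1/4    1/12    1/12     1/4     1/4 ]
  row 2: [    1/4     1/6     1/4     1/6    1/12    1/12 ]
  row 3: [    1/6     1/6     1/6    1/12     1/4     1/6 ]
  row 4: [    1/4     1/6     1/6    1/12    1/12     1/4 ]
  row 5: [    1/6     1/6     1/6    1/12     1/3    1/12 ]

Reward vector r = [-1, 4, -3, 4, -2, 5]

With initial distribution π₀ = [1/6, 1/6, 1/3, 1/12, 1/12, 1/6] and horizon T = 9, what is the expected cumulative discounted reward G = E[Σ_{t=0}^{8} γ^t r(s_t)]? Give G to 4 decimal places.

t=0: π = [0.1667, 0.1667, 0.3333, 0.0833, 0.0833, 0.1667], E[r] = 0.5000, γ^t·E[r] = 0.500000, running G = 0.500000
t=1: π = [0.1875, 0.1806, 0.1667, 0.1111, 0.2083, 0.1458], E[r] = 0.7917, γ^t·E[r] = 0.712500, running G = 1.212500
t=2: π = [0.1829, 0.1817, 0.1499, 0.0972, 0.2153, 0.1730], E[r] = 0.9178, γ^t·E[r] = 0.743438, running G = 1.955938
t=3: π = [0.1820, 0.1818, 0.1488, 0.0958, 0.2188, 0.1728], E[r] = 0.9089, γ^t·E[r] = 0.662555, running G = 2.618492
t=4: π = [0.1821, 0.1818, 0.1488, 0.0957, 0.2183, 0.1732], E[r] = 0.9114, γ^t·E[r] = 0.597992, running G = 3.216484
t=5: π = [0.1821, 0.1818, 0.1487, 0.0957, 0.2184, 0.1732], E[r] = 0.9109, γ^t·E[r] = 0.537873, running G = 3.754357
t=6: π = [0.1821, 0.1818, 0.1487, 0.0957, 0.2184, 0.1732], E[r] = 0.9110, γ^t·E[r] = 0.484156, running G = 4.238513
t=7: π = [0.1821, 0.1818, 0.1487, 0.0957, 0.2184, 0.1732], E[r] = 0.9110, γ^t·E[r] = 0.435726, running G = 4.674239
t=8: π = [0.1821, 0.1818, 0.1487, 0.0957, 0.2184, 0.1732], E[r] = 0.9110, γ^t·E[r] = 0.392156, running G = 5.066395

G = 5.0664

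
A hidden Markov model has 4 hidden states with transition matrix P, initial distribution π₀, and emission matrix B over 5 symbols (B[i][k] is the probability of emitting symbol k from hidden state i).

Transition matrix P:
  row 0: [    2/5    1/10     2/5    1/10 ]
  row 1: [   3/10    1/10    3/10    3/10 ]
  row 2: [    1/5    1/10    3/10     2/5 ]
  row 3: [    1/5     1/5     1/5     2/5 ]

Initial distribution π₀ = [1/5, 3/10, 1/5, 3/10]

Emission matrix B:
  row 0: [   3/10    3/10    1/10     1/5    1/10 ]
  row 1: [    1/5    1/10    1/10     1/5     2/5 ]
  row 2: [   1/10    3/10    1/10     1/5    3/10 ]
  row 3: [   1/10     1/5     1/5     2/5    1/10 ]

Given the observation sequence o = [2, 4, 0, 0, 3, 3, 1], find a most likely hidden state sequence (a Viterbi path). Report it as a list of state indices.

path = [3, 1, 0, 0, 2, 3, 3]

t=0: δ = [2.000e-02, 3.000e-02, 2.000e-02, 6.000e-02]  (obs o_0=2)
t=1: δ = [1.200e-03, 4.800e-03, 3.600e-03, 2.400e-03]  ψ = [3, 3, 3, 3]  (obs o_1=4)
t=2: δ = [4.320e-04, 9.600e-05, 1.440e-04, 1.440e-04]  ψ = [1, 1, 1, 1]  (obs o_2=0)
t=3: δ = [5.184e-05, 8.640e-06, 1.728e-05, 5.760e-06]  ψ = [0, 0, 0, 2]  (obs o_3=0)
t=4: δ = [4.147e-06, 1.037e-06, 4.147e-06, 2.765e-06]  ψ = [0, 0, 0, 2]  (obs o_4=3)
t=5: δ = [3.318e-07, 1.106e-07, 3.318e-07, 6.636e-07]  ψ = [0, 3, 0, 2]  (obs o_5=3)
t=6: δ = [3.981e-08, 1.327e-08, 3.981e-08, 5.308e-08]  ψ = [0, 3, 0, 3]  (obs o_6=1)
backtrack: best end state = 3; path = [3, 1, 0, 0, 2, 3, 3]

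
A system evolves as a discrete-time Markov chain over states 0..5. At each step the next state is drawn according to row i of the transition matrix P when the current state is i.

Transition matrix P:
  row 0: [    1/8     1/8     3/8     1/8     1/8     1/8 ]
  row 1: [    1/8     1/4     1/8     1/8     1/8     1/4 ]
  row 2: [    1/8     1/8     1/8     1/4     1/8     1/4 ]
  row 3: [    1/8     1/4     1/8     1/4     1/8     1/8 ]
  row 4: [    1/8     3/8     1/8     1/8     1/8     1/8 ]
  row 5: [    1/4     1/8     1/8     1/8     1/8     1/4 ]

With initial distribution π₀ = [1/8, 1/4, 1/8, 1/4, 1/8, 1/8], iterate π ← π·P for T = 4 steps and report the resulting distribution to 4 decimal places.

π = [0.1494, 0.2023, 0.1624, 0.1660, 0.1250, 0.1950]

t=0: π = [0.1250, 0.2500, 0.1250, 0.2500, 0.1250, 0.1250]
t=1: π = [0.1406, 0.2188, 0.1563, 0.1719, 0.1250, 0.1875]
t=2: π = [0.1484, 0.2051, 0.1602, 0.1660, 0.1250, 0.1953]
t=3: π = [0.1494, 0.2026, 0.1621, 0.1658, 0.1250, 0.1951]
t=4: π = [0.1494, 0.2023, 0.1624, 0.1660, 0.1250, 0.1950]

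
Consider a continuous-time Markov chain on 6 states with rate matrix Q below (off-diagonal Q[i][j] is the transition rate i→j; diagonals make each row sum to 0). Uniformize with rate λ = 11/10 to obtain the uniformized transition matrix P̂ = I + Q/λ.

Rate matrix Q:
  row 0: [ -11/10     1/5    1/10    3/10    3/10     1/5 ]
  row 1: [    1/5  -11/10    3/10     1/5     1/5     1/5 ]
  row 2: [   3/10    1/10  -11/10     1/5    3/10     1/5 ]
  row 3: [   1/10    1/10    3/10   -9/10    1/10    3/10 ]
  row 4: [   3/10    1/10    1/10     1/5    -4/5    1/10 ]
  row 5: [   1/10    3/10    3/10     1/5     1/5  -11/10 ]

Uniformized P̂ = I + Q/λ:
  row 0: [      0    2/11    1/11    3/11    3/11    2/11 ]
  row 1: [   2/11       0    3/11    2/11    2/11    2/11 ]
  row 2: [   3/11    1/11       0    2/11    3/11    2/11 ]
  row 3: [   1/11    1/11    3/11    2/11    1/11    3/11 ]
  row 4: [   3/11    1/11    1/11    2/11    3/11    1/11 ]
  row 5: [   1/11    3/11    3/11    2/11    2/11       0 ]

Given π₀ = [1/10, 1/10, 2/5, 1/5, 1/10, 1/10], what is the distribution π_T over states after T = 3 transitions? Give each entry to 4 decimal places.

t=0: π = [0.1000, 0.1000, 0.4000, 0.2000, 0.1000, 0.1000]
t=1: π = [0.1818, 0.1091, 0.1273, 0.1909, 0.2182, 0.1727]
t=2: π = [0.1471, 0.1289, 0.1653, 0.1983, 0.2124, 0.1479]
t=3: π = [0.1579, 0.1195, 0.1623, 0.1952, 0.2115, 0.1536]

π = [0.1579, 0.1195, 0.1623, 0.1952, 0.2115, 0.1536]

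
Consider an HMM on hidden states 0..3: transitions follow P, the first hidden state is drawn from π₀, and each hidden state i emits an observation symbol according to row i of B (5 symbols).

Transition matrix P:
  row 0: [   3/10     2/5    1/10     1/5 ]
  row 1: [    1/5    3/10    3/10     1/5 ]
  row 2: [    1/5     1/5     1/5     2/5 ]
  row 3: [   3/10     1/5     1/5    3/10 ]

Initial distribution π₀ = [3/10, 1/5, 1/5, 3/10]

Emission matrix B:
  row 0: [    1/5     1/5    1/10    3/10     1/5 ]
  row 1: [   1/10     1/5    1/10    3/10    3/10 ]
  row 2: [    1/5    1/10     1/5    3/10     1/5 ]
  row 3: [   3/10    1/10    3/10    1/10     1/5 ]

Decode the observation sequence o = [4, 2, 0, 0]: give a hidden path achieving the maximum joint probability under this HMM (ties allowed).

t=0: δ = [6.000e-02, 6.000e-02, 4.000e-02, 6.000e-02]  (obs o_0=4)
t=1: δ = [1.800e-03, 2.400e-03, 3.600e-03, 5.400e-03]  ψ = [0, 0, 1, 3]  (obs o_1=2)
t=2: δ = [3.240e-04, 1.080e-04, 2.160e-04, 4.860e-04]  ψ = [3, 3, 3, 3]  (obs o_2=0)
t=3: δ = [2.916e-05, 1.296e-05, 1.944e-05, 4.374e-05]  ψ = [3, 0, 3, 3]  (obs o_3=0)
backtrack: best end state = 3; path = [3, 3, 3, 3]

path = [3, 3, 3, 3]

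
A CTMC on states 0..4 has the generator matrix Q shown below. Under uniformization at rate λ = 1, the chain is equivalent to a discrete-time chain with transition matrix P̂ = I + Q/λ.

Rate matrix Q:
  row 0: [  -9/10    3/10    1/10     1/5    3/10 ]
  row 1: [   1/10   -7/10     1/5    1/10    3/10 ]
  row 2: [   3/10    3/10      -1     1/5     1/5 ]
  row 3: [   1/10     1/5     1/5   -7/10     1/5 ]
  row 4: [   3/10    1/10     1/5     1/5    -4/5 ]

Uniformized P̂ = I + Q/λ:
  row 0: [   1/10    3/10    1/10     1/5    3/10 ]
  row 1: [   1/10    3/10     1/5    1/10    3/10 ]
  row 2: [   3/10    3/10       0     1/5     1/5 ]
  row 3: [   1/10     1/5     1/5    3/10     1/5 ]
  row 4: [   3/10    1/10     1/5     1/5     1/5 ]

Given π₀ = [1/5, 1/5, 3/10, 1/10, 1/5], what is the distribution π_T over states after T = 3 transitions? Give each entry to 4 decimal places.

π = [0.1802, 0.2316, 0.1516, 0.1961, 0.2405]

t=0: π = [0.2000, 0.2000, 0.3000, 0.1000, 0.2000]
t=1: π = [0.2000, 0.2500, 0.1200, 0.1900, 0.2400]
t=2: π = [0.1720, 0.2330, 0.1560, 0.1940, 0.2450]
t=3: π = [0.1802, 0.2316, 0.1516, 0.1961, 0.2405]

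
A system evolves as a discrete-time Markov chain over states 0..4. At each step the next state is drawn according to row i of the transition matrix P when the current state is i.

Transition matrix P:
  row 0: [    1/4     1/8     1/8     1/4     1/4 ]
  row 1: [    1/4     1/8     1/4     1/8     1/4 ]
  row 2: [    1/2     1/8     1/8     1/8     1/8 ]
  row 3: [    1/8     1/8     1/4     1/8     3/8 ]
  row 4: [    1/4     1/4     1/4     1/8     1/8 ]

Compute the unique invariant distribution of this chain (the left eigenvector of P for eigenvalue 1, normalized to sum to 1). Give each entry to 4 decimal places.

Balance equations π_j = Σ_i π_i·P[i][j]:
  π_0 = 1/4·π_0 + 1/4·π_1 + 1/2·π_2 + 1/8·π_3 + 1/4·π_4
  π_1 = 1/8·π_0 + 1/8·π_1 + 1/8·π_2 + 1/8·π_3 + 1/4·π_4
  π_2 = 1/8·π_0 + 1/4·π_1 + 1/8·π_2 + 1/4·π_3 + 1/4·π_4
  π_3 = 1/4·π_0 + 1/8·π_1 + 1/8·π_2 + 1/8·π_3 + 1/8·π_4
  normalize: π_0 + π_1 + π_2 + π_3 + π_4 = 1
Solving the linear system gives exactly π = [167/601, 824/5409, 115/601, 96/601, 1183/5409].

π = [0.2779, 0.1523, 0.1913, 0.1597, 0.2187]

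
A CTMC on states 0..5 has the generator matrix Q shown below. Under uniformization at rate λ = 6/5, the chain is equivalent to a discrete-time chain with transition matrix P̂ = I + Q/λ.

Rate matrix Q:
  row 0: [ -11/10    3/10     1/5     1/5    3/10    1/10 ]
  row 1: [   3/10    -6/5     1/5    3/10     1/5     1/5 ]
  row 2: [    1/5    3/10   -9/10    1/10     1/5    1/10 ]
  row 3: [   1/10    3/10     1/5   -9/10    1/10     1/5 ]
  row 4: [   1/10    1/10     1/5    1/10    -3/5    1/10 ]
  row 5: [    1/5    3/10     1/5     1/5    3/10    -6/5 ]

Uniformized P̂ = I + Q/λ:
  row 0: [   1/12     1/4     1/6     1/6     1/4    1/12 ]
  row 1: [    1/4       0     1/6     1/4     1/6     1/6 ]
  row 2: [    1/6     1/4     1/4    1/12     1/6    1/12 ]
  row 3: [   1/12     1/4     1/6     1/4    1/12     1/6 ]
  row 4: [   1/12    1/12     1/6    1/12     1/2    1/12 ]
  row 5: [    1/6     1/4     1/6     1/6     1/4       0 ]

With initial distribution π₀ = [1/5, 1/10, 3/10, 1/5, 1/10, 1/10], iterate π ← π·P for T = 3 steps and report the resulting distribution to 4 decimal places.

t=0: π = [0.2000, 0.1000, 0.3000, 0.2000, 0.1000, 0.1000]
t=1: π = [0.1333, 0.2083, 0.1917, 0.1583, 0.2083, 0.1000]
t=2: π = [0.1424, 0.1632, 0.1826, 0.1639, 0.2424, 0.1056]
t=3: π = [0.1345, 0.1688, 0.1819, 0.1585, 0.2545, 0.1018]

π = [0.1345, 0.1688, 0.1819, 0.1585, 0.2545, 0.1018]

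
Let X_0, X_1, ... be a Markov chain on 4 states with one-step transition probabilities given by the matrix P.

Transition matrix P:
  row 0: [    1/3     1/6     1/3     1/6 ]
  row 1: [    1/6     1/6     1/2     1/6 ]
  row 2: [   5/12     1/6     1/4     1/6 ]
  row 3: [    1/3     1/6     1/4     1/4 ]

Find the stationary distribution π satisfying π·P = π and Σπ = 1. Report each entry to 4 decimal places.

Balance equations π_j = Σ_i π_i·P[i][j]:
  π_0 = 1/3·π_0 + 1/6·π_1 + 5/12·π_2 + 1/3·π_3
  π_1 = 1/6·π_0 + 1/6·π_1 + 1/6·π_2 + 1/6·π_3
  π_2 = 1/3·π_0 + 1/2·π_1 + 1/4·π_2 + 1/4·π_3
  normalize: π_0 + π_1 + π_2 + π_3 = 1
Solving the linear system gives exactly π = [95/286, 1/6, 137/429, 2/11].

π = [0.3322, 0.1667, 0.3193, 0.1818]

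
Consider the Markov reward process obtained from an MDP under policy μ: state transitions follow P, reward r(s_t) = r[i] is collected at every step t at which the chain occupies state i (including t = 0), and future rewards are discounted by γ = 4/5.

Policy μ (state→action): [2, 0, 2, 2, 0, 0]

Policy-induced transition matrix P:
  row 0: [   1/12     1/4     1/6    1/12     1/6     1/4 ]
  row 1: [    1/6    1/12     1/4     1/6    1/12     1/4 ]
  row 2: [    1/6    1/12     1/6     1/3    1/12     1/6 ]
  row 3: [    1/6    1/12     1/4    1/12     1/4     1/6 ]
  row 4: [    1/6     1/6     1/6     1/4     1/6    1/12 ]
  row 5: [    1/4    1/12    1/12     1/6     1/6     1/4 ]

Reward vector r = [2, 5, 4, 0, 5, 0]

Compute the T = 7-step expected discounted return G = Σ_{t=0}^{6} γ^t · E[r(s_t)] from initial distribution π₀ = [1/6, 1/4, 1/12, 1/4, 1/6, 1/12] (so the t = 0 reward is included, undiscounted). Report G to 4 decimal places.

G = 10.0355

t=0: π = [0.1667, 0.2500, 0.0833, 0.2500, 0.1667, 0.0833], E[r] = 2.7500, γ^t·E[r] = 2.750000, running G = 2.750000
t=1: π = [0.1597, 0.1250, 0.2014, 0.1597, 0.1597, 0.1944], E[r] = 2.5486, γ^t·E[r] = 2.038889, running G = 4.788889
t=2: π = [0.1696, 0.1233, 0.1742, 0.1869, 0.1528, 0.1933], E[r] = 2.4161, γ^t·E[r] = 1.546296, running G = 6.335185
t=3: π = [0.1686, 0.1243, 0.1764, 0.1787, 0.1575, 0.1944], E[r] = 2.4518, γ^t·E[r] = 1.255333, running G = 7.590519
t=4: π = [0.1688, 0.1246, 0.1757, 0.1802, 0.1565, 0.1942], E[r] = 2.4458, γ^t·E[r] = 1.001802, running G = 8.592321
t=5: π = [0.1688, 0.1245, 0.1759, 0.1799, 0.1567, 0.1943], E[r] = 2.4470, γ^t·E[r] = 0.801826, running G = 9.394147
t=6: π = [0.1688, 0.1245, 0.1758, 0.1800, 0.1566, 0.1942], E[r] = 2.4467, γ^t·E[r] = 0.641385, running G = 10.035531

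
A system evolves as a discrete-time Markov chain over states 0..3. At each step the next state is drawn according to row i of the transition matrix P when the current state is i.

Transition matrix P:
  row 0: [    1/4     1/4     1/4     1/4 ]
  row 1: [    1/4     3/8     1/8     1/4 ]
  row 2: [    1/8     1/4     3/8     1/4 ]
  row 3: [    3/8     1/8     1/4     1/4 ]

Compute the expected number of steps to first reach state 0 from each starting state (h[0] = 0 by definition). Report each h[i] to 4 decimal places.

h = [0.0000, 3.9184, 4.5714, 3.5102]

First-step conditioning: h[0] = 0; for i ≠ 0, h[i] = 1 + Σ_k P[i][k]·h[k].
  h[1] = 1 + 3/8·h[1] + 1/8·h[2] + 1/4·h[3]
  h[2] = 1 + 1/4·h[1] + 3/8·h[2] + 1/4·h[3]
  h[3] = 1 + 1/8·h[1] + 1/4·h[2] + 1/4·h[3]
Solving the 3×3 linear system over states ≠ 0 gives exactly h = [0, 192/49, 32/7, 172/49] (h[0] = 0 is the target).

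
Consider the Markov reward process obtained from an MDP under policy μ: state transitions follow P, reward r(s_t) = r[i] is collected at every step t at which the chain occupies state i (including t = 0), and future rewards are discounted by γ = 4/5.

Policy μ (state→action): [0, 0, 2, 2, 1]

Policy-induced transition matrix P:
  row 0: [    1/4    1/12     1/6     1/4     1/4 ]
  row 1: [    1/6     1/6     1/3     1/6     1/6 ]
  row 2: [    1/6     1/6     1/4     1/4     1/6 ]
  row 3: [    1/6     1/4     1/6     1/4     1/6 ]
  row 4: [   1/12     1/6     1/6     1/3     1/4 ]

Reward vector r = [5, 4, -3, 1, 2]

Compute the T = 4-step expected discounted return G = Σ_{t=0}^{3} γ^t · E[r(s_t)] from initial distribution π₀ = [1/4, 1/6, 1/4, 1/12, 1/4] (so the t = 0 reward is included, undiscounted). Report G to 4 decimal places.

G = 4.6881

t=0: π = [0.2500, 0.1667, 0.2500, 0.0833, 0.2500], E[r] = 1.7500, γ^t·E[r] = 1.750000, running G = 1.750000
t=1: π = [0.1667, 0.1528, 0.2153, 0.2569, 0.2083], E[r] = 1.4722, γ^t·E[r] = 1.177778, running G = 2.927778
t=2: π = [0.1632, 0.1742, 0.2101, 0.2546, 0.1979], E[r] = 1.5330, γ^t·E[r] = 0.981111, running G = 3.908889
t=3: π = [0.1638, 0.1743, 0.2132, 0.2520, 0.1968], E[r] = 1.5219, γ^t·E[r] = 0.779210, running G = 4.688099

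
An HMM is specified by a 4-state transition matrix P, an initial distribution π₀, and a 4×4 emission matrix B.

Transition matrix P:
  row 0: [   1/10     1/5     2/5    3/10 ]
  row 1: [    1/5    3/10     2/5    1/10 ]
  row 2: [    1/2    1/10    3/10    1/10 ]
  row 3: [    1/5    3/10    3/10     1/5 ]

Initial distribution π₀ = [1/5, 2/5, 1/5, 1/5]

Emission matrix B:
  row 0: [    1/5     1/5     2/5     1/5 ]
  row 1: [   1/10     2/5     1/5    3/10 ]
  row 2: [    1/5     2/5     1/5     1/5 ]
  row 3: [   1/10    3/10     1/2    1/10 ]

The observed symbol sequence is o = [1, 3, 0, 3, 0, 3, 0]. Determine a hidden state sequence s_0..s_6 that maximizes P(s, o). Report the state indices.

path = [1, 2, 0, 2, 0, 2, 0]

t=0: δ = [4.000e-02, 1.600e-01, 8.000e-02, 6.000e-02]  (obs o_0=1)
t=1: δ = [8.000e-03, 1.440e-02, 1.280e-02, 1.600e-03]  ψ = [2, 1, 1, 1]  (obs o_1=3)
t=2: δ = [1.280e-03, 4.320e-04, 1.152e-03, 2.400e-04]  ψ = [2, 1, 1, 0]  (obs o_2=0)
t=3: δ = [1.152e-04, 7.680e-05, 1.024e-04, 3.840e-05]  ψ = [2, 0, 0, 0]  (obs o_3=3)
t=4: δ = [1.024e-05, 2.304e-06, 9.216e-06, 3.456e-06]  ψ = [2, 0, 0, 0]  (obs o_4=0)
t=5: δ = [9.216e-07, 6.144e-07, 8.192e-07, 3.072e-07]  ψ = [2, 0, 0, 0]  (obs o_5=3)
t=6: δ = [8.192e-08, 1.843e-08, 7.373e-08, 2.765e-08]  ψ = [2, 0, 0, 0]  (obs o_6=0)
backtrack: best end state = 0; path = [1, 2, 0, 2, 0, 2, 0]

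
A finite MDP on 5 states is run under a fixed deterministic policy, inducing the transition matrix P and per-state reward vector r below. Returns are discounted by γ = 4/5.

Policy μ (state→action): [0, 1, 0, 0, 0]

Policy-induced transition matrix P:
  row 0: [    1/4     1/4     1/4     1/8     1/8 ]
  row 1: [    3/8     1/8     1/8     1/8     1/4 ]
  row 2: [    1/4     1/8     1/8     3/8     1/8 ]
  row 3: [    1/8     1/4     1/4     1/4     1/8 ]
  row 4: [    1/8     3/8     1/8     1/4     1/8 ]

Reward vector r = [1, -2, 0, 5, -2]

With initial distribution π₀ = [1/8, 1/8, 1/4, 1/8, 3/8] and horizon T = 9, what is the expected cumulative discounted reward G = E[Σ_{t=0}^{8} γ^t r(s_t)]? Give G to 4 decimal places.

t=0: π = [0.1250, 0.1250, 0.2500, 0.1250, 0.3750], E[r] = -0.2500, γ^t·E[r] = -0.250000, running G = -0.250000
t=1: π = [0.2031, 0.2500, 0.1563, 0.2500, 0.1406], E[r] = 0.6719, γ^t·E[r] = 0.537500, running G = 0.287500
t=2: π = [0.2324, 0.2168, 0.1816, 0.2129, 0.1563], E[r] = 0.5508, γ^t·E[r] = 0.352500, running G = 0.640000
t=3: π = [0.2310, 0.2197, 0.1807, 0.2166, 0.1521], E[r] = 0.5701, γ^t·E[r] = 0.291875, running G = 0.931875
t=4: π = [0.2314, 0.2190, 0.1809, 0.2162, 0.1525], E[r] = 0.5698, γ^t·E[r] = 0.233375, running G = 1.165250
t=5: π = [0.2313, 0.2191, 0.1810, 0.2163, 0.1524], E[r] = 0.5700, γ^t·E[r] = 0.186784, running G = 1.352034
t=6: π = [0.2313, 0.2190, 0.1810, 0.2163, 0.1524], E[r] = 0.5701, γ^t·E[r] = 0.149440, running G = 1.501474
t=7: π = [0.2313, 0.2190, 0.1810, 0.2163, 0.1524], E[r] = 0.5701, γ^t·E[r] = 0.119551, running G = 1.621025
t=8: π = [0.2313, 0.2190, 0.1810, 0.2163, 0.1524], E[r] = 0.5701, γ^t·E[r] = 0.095642, running G = 1.716667

G = 1.7167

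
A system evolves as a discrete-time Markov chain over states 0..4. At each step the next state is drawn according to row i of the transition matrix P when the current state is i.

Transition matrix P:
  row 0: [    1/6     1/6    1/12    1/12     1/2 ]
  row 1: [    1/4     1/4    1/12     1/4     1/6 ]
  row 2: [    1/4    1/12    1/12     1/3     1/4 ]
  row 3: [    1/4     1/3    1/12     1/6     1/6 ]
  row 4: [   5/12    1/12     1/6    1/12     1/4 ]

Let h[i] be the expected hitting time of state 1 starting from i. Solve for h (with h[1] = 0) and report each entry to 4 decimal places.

h = [6.7201, 0.0000, 6.8197, 5.3330, 7.1748]

First-step conditioning: h[1] = 0; for i ≠ 1, h[i] = 1 + Σ_k P[i][k]·h[k].
  h[0] = 1 + 1/6·h[0] + 1/12·h[2] + 1/12·h[3] + 1/2·h[4]
  h[2] = 1 + 1/4·h[0] + 1/12·h[2] + 1/3·h[3] + 1/4·h[4]
  h[3] = 1 + 1/4·h[0] + 1/12·h[2] + 1/6·h[3] + 1/6·h[4]
  h[4] = 1 + 5/12·h[0] + 1/6·h[2] + 1/12·h[3] + 1/4·h[4]
Solving the 4×4 linear system over states ≠ 1 gives exactly h = [6075/904, 0, 6165/904, 4821/904, 3243/452] (h[1] = 0 is the target).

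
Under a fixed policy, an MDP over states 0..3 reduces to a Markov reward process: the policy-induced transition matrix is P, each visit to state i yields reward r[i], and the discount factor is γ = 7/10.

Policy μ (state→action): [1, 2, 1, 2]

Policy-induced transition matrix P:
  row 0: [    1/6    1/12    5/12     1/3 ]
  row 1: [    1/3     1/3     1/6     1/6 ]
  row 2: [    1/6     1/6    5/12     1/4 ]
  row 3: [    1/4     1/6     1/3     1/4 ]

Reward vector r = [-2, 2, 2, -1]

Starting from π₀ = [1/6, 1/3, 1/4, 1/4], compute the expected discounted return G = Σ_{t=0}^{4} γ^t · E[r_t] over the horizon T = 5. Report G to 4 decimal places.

G = 1.1971

t=0: π = [0.1667, 0.3333, 0.2500, 0.2500], E[r] = 0.5833, γ^t·E[r] = 0.583333, running G = 0.583333
t=1: π = [0.2431, 0.2083, 0.3125, 0.2361], E[r] = 0.3194, γ^t·E[r] = 0.223611, running G = 0.806944
t=2: π = [0.2211, 0.1811, 0.3449, 0.2529], E[r] = 0.3571, γ^t·E[r] = 0.174959, running G = 0.981904
t=3: π = [0.2179, 0.1784, 0.3503, 0.2533], E[r] = 0.3683, γ^t·E[r] = 0.126326, running G = 1.108230
t=4: π = [0.2175, 0.1782, 0.3509, 0.2533], E[r] = 0.3701, γ^t·E[r] = 0.088852, running G = 1.197081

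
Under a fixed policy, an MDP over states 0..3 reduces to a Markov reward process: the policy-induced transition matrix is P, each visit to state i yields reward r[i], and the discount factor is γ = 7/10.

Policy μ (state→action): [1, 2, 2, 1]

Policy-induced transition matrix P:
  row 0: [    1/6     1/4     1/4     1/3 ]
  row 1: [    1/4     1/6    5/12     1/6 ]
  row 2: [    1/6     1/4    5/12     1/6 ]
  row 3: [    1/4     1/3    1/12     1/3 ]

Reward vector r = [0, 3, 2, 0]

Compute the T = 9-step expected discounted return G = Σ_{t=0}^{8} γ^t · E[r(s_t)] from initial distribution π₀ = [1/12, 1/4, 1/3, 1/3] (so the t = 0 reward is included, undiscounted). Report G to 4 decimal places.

G = 4.3887

t=0: π = [0.0833, 0.2500, 0.3333, 0.3333], E[r] = 1.4167, γ^t·E[r] = 1.416667, running G = 1.416667
t=1: π = [0.2153, 0.2569, 0.2917, 0.2361], E[r] = 1.3542, γ^t·E[r] = 0.947917, running G = 2.364583
t=2: π = [0.2078, 0.2483, 0.3021, 0.2419], E[r] = 1.3490, γ^t·E[r] = 0.660990, running G = 3.025573
t=3: π = [0.2075, 0.2495, 0.3014, 0.2416], E[r] = 1.3512, γ^t·E[r] = 0.463470, running G = 3.489043
t=4: π = [0.2076, 0.2493, 0.3015, 0.2415], E[r] = 1.3511, γ^t·E[r] = 0.324405, running G = 3.813448
t=5: π = [0.2076, 0.2493, 0.3016, 0.2415], E[r] = 1.3512, γ^t·E[r] = 0.227091, running G = 4.040539
t=6: π = [0.2076, 0.2493, 0.3016, 0.2415], E[r] = 1.3512, γ^t·E[r] = 0.158964, running G = 4.199503
t=7: π = [0.2076, 0.2493, 0.3016, 0.2415], E[r] = 1.3512, γ^t·E[r] = 0.111275, running G = 4.310778
t=8: π = [0.2076, 0.2493, 0.3016, 0.2415], E[r] = 1.3512, γ^t·E[r] = 0.077893, running G = 4.388670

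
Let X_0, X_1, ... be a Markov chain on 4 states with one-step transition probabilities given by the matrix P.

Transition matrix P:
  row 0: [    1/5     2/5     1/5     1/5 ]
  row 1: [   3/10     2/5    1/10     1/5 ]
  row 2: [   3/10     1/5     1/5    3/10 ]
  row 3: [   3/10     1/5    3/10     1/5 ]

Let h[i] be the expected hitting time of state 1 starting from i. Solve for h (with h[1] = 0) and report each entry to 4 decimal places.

h = [3.2143, 0.0000, 3.9286, 3.9286]

First-step conditioning: h[1] = 0; for i ≠ 1, h[i] = 1 + Σ_k P[i][k]·h[k].
  h[0] = 1 + 1/5·h[0] + 1/5·h[2] + 1/5·h[3]
  h[2] = 1 + 3/10·h[0] + 1/5·h[2] + 3/10·h[3]
  h[3] = 1 + 3/10·h[0] + 3/10·h[2] + 1/5·h[3]
Solving the 3×3 linear system over states ≠ 1 gives exactly h = [45/14, 0, 55/14, 55/14] (h[1] = 0 is the target).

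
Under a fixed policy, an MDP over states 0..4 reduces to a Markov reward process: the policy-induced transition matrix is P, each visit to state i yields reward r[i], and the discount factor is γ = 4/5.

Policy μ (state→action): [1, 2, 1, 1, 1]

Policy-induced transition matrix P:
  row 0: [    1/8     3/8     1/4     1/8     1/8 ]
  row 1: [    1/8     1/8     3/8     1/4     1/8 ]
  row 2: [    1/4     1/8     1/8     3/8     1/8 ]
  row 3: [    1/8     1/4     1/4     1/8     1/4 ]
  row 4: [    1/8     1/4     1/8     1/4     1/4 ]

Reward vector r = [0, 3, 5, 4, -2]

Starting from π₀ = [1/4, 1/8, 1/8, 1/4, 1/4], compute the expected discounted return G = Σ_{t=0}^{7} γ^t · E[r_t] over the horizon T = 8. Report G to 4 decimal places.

G = 8.8743

t=0: π = [0.2500, 0.1250, 0.1250, 0.2500, 0.2500], E[r] = 1.5000, γ^t·E[r] = 1.500000, running G = 1.500000
t=1: π = [0.1406, 0.2500, 0.2188, 0.2031, 0.1875], E[r] = 2.2813, γ^t·E[r] = 1.825000, running G = 3.325000
t=2: π = [0.1523, 0.2090, 0.2305, 0.2344, 0.1738], E[r] = 2.3691, γ^t·E[r] = 1.516250, running G = 4.841250
t=3: π = [0.1538, 0.2141, 0.2256, 0.2305, 0.1760], E[r] = 2.3401, γ^t·E[r] = 1.198125, running G = 6.039375
t=4: π = [0.1532, 0.2143, 0.2266, 0.2302, 0.1758], E[r] = 2.3446, γ^t·E[r] = 0.960363, running G = 6.999738
t=5: π = [0.1533, 0.2140, 0.2265, 0.2304, 0.1757], E[r] = 2.3447, γ^t·E[r] = 0.768304, running G = 7.768041
t=6: π = [0.1533, 0.2141, 0.2265, 0.2303, 0.1758], E[r] = 2.3445, γ^t·E[r] = 0.614603, running G = 8.382644
t=7: π = [0.1533, 0.2141, 0.2265, 0.2304, 0.1758], E[r] = 2.3446, γ^t·E[r] = 0.491691, running G = 8.874335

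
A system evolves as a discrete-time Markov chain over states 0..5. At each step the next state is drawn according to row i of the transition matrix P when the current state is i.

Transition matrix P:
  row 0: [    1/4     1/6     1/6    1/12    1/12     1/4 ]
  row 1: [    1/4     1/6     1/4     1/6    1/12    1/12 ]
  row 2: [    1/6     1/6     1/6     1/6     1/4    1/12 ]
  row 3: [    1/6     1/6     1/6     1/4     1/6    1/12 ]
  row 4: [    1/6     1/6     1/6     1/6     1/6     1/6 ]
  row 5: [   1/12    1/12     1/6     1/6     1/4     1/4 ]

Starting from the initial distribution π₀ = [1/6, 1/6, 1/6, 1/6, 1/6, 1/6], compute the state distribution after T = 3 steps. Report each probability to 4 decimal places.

π = [0.1819, 0.1539, 0.1795, 0.1653, 0.1664, 0.1530]

t=0: π = [0.1667, 0.1667, 0.1667, 0.1667, 0.1667, 0.1667]
t=1: π = [0.1806, 0.1528, 0.1806, 0.1667, 0.1667, 0.1528]
t=2: π = [0.1817, 0.1539, 0.1794, 0.1655, 0.1667, 0.1528]
t=3: π = [0.1819, 0.1539, 0.1795, 0.1653, 0.1664, 0.1530]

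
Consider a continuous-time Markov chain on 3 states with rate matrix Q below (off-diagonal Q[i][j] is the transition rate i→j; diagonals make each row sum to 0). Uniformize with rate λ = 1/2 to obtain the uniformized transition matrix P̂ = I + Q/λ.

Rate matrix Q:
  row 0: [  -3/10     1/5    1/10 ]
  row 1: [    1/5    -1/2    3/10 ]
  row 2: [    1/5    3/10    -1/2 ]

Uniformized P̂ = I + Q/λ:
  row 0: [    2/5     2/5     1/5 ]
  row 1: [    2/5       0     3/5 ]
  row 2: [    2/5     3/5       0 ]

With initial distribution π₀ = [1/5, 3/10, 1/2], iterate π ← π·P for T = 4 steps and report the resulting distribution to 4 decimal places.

π = [0.4000, 0.3131, 0.2869]

t=0: π = [0.2000, 0.3000, 0.5000]
t=1: π = [0.4000, 0.3800, 0.2200]
t=2: π = [0.4000, 0.2920, 0.3080]
t=3: π = [0.4000, 0.3448, 0.2552]
t=4: π = [0.4000, 0.3131, 0.2869]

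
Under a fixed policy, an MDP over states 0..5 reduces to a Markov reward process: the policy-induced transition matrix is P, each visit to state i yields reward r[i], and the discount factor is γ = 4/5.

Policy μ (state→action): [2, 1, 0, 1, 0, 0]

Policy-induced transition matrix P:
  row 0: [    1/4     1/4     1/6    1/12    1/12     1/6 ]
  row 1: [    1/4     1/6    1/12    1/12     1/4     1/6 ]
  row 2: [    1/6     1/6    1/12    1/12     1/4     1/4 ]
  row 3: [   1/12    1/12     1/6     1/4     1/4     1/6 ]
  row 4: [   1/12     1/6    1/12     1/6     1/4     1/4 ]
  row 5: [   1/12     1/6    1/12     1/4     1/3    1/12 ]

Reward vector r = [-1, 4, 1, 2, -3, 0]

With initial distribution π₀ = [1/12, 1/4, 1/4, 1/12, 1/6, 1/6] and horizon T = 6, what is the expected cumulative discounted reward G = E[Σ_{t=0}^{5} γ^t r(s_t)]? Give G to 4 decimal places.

t=0: π = [0.0833, 0.2500, 0.2500, 0.0833, 0.1667, 0.1667], E[r] = 0.8333, γ^t·E[r] = 0.833333, running G = 0.833333
t=1: π = [0.1597, 0.1667, 0.0972, 0.1389, 0.2500, 0.1875], E[r] = 0.1319, γ^t·E[r] = 0.105556, running G = 0.938889
t=2: π = [0.1458, 0.1684, 0.1082, 0.1586, 0.2390, 0.1800], E[r] = 0.2361, γ^t·E[r] = 0.151111, running G = 1.090000
t=3: π = [0.1447, 0.1656, 0.1087, 0.1597, 0.2407, 0.1806], E[r] = 0.2237, γ^t·E[r] = 0.114519, running G = 1.204519
t=4: π = [0.1441, 0.1654, 0.1087, 0.1601, 0.2409, 0.1807], E[r] = 0.2237, γ^t·E[r] = 0.091623, running G = 1.296142
t=5: π = [0.1440, 0.1653, 0.1087, 0.1602, 0.2410, 0.1807], E[r] = 0.2233, γ^t·E[r] = 0.073187, running G = 1.369328

G = 1.3693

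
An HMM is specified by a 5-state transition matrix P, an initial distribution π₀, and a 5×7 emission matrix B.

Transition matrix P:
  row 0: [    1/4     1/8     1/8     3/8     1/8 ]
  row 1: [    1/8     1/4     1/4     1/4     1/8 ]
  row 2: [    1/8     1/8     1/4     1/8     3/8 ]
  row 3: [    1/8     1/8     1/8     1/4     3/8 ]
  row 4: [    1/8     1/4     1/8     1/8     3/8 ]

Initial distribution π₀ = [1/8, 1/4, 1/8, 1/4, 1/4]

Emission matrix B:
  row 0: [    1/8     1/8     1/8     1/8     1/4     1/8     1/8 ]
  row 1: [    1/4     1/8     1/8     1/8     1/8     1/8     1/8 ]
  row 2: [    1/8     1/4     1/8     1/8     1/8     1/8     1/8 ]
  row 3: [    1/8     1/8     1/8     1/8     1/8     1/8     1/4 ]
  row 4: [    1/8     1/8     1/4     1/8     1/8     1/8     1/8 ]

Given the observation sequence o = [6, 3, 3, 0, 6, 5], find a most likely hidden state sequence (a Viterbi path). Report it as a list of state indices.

path = [3, 4, 4, 1, 3, 4]

t=0: δ = [1.562e-02, 3.125e-02, 1.562e-02, 6.250e-02, 3.125e-02]  (obs o_0=6)
t=1: δ = [9.766e-04, 9.766e-04, 9.766e-04, 1.953e-03, 2.930e-03]  ψ = [3, 1, 1, 3, 3]  (obs o_1=3)
t=2: δ = [4.578e-05, 9.155e-05, 4.578e-05, 6.104e-05, 1.373e-04]  ψ = [4, 4, 4, 3, 4]  (obs o_2=3)
t=3: δ = [2.146e-06, 8.583e-06, 2.861e-06, 2.861e-06, 6.437e-06]  ψ = [4, 4, 1, 1, 4]  (obs o_3=0)
t=4: δ = [1.341e-07, 2.682e-07, 2.682e-07, 5.364e-07, 3.017e-07]  ψ = [1, 1, 1, 1, 4]  (obs o_4=6)
t=5: δ = [8.382e-09, 9.430e-09, 8.382e-09, 1.676e-08, 2.515e-08]  ψ = [3, 4, 1, 3, 3]  (obs o_5=5)
backtrack: best end state = 4; path = [3, 4, 4, 1, 3, 4]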